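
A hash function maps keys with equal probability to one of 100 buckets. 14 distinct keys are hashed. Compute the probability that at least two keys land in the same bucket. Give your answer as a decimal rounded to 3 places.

It's easier to compute the probability that all 14 are distinct.
P(all distinct) = 100/100 · 99/100 · ··· · 87/100 ≈ 0.385.
So the probability of at least one match is 1 − 0.385 = 0.615.

0.615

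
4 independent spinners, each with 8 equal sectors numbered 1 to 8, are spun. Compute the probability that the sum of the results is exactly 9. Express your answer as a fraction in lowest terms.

There are 8^4 = 4096 equally likely outcomes.
The number of ordered 4-tuples from {1,…,8} summing to 9 is 56.
P(sum = 9) = 56/4096 = 7/512.

7/512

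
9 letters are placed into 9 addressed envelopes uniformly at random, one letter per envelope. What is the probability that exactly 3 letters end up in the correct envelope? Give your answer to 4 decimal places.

Choose which 3 of the 9 are fixed: C(9,3) = 84 ways.
The remaining 6 must have no fixed point: D(6) = 265.
P = 84·265/362880 = 53/864 ≈ 0.0613.

0.0613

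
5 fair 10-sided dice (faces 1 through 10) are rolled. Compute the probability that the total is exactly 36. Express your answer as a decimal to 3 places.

There are 10^5 = 100000 equally likely outcomes.
The number of ordered 5-tuples from {1,…,10} summing to 36 is 2710.
P(sum = 36) = 2710/100000 = 271/10000 ≈ 0.027.

0.027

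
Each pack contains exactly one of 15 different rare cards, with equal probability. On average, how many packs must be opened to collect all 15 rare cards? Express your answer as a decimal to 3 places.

49.773

After i distinct types are collected, each trial gives a new one with probability (15−i)/15, so the expected wait for the next new type is 15/(15−i).
E = 15/15 + 15/14 + 15/13 + 15/12 + 15/11 + 15/10 + 15/9 + 15/8 + 15/7 + 15/6 + 15/5 + 15/4 + 15/3 + 15/2 + 15/1 = 1195757/24024 ≈ 49.773.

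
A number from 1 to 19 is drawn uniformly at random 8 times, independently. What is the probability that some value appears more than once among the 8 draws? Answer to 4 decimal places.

0.8206

P(all 8 different) = 19/19 · 18/19 · ··· · 12/19 ≈ 0.1794.
P(at least two equal) = 1 − 0.1794 = 0.8206.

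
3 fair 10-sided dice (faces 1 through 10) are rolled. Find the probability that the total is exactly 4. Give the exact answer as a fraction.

3/1000

There are 10^3 = 1000 equally likely outcomes.
The number of ordered 3-tuples from {1,…,10} summing to 4 is 3.
P(sum = 4) = 3/1000.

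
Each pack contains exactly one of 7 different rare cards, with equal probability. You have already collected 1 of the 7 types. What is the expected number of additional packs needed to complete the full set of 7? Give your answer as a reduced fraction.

343/20

Starting from 1 distinct type, each trial gives a new one with probability (7−i)/7 when i types are held, so the wait for the next new type is 7/(7−i).
E = 7/6 + 7/5 + 7/4 + 7/3 + 7/2 + 7/1 = 343/20.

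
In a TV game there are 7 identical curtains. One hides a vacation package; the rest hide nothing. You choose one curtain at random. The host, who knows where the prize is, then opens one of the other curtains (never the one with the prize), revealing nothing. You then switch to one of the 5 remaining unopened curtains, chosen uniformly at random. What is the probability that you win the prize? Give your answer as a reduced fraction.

6/35

Your original curtain holds the prize with probability 1/7, so the other 6 collectively hold it with probability 6/7.
The host can always find an empty curtain to open, so this doesn't change that 6/7; it is now spread over the 5 remaining unopened curtains.
P(win by switching) = (6/7) · (1/5) = 6/35.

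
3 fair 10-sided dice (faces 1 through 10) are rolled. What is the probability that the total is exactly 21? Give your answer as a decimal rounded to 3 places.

There are 10^3 = 1000 equally likely outcomes.
The number of ordered 3-tuples from {1,…,10} summing to 21 is 55.
P(sum = 21) = 55/1000 = 11/200 ≈ 0.055.

0.055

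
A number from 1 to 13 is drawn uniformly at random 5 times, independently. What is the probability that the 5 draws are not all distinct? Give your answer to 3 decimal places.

P(all 5 different) = 13/13 · 12/13 · ··· · 9/13 ≈ 0.416.
P(at least two equal) = 1 − 0.416 = 0.584.

0.584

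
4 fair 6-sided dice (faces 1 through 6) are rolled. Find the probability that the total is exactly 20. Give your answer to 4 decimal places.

0.0270

There are 6^4 = 1296 equally likely outcomes.
The number of ordered 4-tuples from {1,…,6} summing to 20 is 35.
P(sum = 20) = 35/1296 ≈ 0.0270.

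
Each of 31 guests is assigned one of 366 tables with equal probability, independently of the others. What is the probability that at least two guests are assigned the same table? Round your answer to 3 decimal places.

0.729

It's easier to compute the probability that all 31 are distinct.
P(all distinct) = 366/366 · 365/366 · ··· · 336/366 ≈ 0.271.
So the probability of at least one match is 1 − 0.271 = 0.729.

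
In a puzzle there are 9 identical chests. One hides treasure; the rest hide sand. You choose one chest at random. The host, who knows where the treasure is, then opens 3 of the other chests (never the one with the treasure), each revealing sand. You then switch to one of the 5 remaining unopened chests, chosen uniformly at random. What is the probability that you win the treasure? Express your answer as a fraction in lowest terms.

Your original chest holds the treasure with probability 1/9, so the other 8 collectively hold it with probability 8/9.
The host can always find 3 empty chests to open, so the reveals don't change that 8/9; it is now spread over the 5 remaining unopened chests.
P(win by switching) = (8/9) · (1/5) = 8/45.

8/45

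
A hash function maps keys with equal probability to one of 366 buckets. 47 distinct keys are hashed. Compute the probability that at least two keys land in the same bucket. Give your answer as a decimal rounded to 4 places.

It's easier to compute the probability that all 47 are distinct.
P(all distinct) = 366/366 · 365/366 · ··· · 320/366 ≈ 0.0456.
So the probability of at least one match is 1 − 0.0456 = 0.9544.

0.9544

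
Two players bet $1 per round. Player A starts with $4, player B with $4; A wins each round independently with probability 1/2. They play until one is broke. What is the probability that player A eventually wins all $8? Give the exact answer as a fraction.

With a fair step, P(i) = ½P(i−1) + ½P(i+1) with P(0)=0, P(8)=1 has the linear solution P(i) = i/8.
P(4) = 4/8 = 1/2.

1/2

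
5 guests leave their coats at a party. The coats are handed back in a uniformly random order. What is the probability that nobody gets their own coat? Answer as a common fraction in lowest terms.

11/30

This is the derangement probability: permutations of 5 with no fixed point.
D(5) = 5! · (1 − 1/1! + 1/2! − ··· + (−1)^5/5!) = 44.
P = 44/120 = 11/30.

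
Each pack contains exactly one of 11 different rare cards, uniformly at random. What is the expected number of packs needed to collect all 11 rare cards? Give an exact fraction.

83711/2520

After i distinct types are collected, each trial gives a new one with probability (11−i)/11, so the expected wait for the next new type is 11/(11−i).
E = 11/11 + 11/10 + 11/9 + 11/8 + 11/7 + 11/6 + 11/5 + 11/4 + 11/3 + 11/2 + 11/1 = 83711/2520.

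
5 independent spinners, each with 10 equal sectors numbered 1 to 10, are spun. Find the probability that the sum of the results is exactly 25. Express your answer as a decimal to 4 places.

0.0563

There are 10^5 = 100000 equally likely outcomes.
The number of ordered 5-tuples from {1,…,10} summing to 25 is 5631.
P(sum = 25) = 5631/100000 ≈ 0.0563.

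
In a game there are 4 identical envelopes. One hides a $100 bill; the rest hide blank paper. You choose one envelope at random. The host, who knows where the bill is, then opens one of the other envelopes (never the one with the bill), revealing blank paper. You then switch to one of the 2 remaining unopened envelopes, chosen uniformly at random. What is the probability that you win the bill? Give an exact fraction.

3/8

Your original envelope holds the bill with probability 1/4, so the other 3 collectively hold it with probability 3/4.
The host can always find an empty envelope to open, so this doesn't change that 3/4; it is now spread over the 2 remaining unopened envelopes.
P(win by switching) = (3/4) · (1/2) = 3/8.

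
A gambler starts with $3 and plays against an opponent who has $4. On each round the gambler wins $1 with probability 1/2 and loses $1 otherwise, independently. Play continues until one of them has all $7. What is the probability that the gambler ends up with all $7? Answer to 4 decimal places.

With a fair step, P(i) = ½P(i−1) + ½P(i+1) with P(0)=0, P(7)=1 has the linear solution P(i) = i/7.
P(3) = 3/7 ≈ 0.4286.

0.4286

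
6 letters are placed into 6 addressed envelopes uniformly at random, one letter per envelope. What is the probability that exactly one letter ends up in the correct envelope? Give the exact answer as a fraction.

Choose which one is fixed: C(6,1) = 6 ways.
The remaining 5 must have no fixed point: D(5) = 44.
P = 6·44/720 = 11/30.

11/30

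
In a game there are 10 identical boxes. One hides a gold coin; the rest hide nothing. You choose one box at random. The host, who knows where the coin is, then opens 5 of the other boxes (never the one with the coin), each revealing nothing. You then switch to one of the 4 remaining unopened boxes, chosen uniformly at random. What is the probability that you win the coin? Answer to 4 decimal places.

0.2250

Your original box holds the coin with probability 1/10, so the other 9 collectively hold it with probability 9/10.
The host can always find 5 empty boxes to open, so the reveals don't change that 9/10; it is now spread over the 4 remaining unopened boxes.
P(win by switching) = (9/10) · (1/4) = 9/40 ≈ 0.2250.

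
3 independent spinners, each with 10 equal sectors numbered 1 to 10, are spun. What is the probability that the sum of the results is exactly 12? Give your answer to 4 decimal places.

There are 10^3 = 1000 equally likely outcomes.
The number of ordered 3-tuples from {1,…,10} summing to 12 is 55.
P(sum = 12) = 55/1000 = 11/200 ≈ 0.0550.

0.0550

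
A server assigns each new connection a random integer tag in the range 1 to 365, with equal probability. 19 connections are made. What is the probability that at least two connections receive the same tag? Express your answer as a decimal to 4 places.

0.3791

It's easier to compute the probability that all 19 are distinct.
P(all distinct) = 365/365 · 364/365 · ··· · 347/365 ≈ 0.6209.
So the probability of at least one match is 1 − 0.6209 = 0.3791.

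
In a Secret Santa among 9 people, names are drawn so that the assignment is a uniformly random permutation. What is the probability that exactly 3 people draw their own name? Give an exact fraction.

Choose which 3 of the 9 are fixed: C(9,3) = 84 ways.
The remaining 6 must have no fixed point: D(6) = 265.
P = 84·265/362880 = 53/864.

53/864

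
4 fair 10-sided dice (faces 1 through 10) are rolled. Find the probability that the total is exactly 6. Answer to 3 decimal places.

There are 10^4 = 10000 equally likely outcomes.
The number of ordered 4-tuples from {1,…,10} summing to 6 is 10.
P(sum = 6) = 10/10000 = 1/1000 ≈ 0.001.

0.001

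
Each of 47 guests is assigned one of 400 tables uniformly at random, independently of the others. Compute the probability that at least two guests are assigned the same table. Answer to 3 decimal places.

It's easier to compute the probability that all 47 are distinct.
P(all distinct) = 400/400 · 399/400 · ··· · 354/400 ≈ 0.060.
So the probability of at least one match is 1 − 0.060 = 0.940.

0.940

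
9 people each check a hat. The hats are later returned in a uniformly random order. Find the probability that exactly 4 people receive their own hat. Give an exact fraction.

11/720

Choose which 4 of the 9 are fixed: C(9,4) = 126 ways.
The remaining 5 must have no fixed point: D(5) = 44.
P = 126·44/362880 = 11/720.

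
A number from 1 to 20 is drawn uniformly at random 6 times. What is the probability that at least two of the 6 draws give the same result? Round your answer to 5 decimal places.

P(all 6 different) = 20/20 · 19/20 · ··· · 15/20 ≈ 0.43605.
P(at least two equal) = 1 − 0.43605 = 0.56395.

0.56395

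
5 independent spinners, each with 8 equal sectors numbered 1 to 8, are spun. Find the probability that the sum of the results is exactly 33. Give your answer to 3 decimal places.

0.010

There are 8^5 = 32768 equally likely outcomes.
The number of ordered 5-tuples from {1,…,8} summing to 33 is 330.
P(sum = 33) = 330/32768 = 165/16384 ≈ 0.010.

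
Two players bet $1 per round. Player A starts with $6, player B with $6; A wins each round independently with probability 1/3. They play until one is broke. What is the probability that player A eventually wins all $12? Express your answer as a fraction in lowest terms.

1/65

Let r = q/p = (2/3)/(1/3) = 2. The recurrence P(i) = p·P(i+1) + q·P(i−1) with P(0)=0, P(12)=1 gives P(i) = (1 − r^i)/(1 − r^12).
P(6) = (1 − (2)^6) / (1 − (2)^12) = 1/65.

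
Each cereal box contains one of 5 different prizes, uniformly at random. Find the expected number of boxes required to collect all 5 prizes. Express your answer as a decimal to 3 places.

After i distinct types are collected, each trial gives a new one with probability (5−i)/5, so the expected wait for the next new type is 5/(5−i).
E = 5/5 + 5/4 + 5/3 + 5/2 + 5/1 = 137/12 ≈ 11.417.

11.417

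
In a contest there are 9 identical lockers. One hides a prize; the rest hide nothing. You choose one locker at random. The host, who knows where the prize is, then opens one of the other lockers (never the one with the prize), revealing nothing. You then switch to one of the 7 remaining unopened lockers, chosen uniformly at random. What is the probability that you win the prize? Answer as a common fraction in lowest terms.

Your original locker holds the prize with probability 1/9, so the other 8 collectively hold it with probability 8/9.
The host can always find an empty locker to open, so this doesn't change that 8/9; it is now spread over the 7 remaining unopened lockers.
P(win by switching) = (8/9) · (1/7) = 8/63.

8/63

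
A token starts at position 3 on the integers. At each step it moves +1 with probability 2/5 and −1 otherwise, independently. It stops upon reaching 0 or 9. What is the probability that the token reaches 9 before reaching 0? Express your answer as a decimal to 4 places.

0.0634

Let r = q/p = (3/5)/(2/5) = 3/2. The recurrence P(i) = p·P(i+1) + q·P(i−1) with P(0)=0, P(9)=1 gives P(i) = (1 − r^i)/(1 − r^9).
P(3) = (1 − (3/2)^3) / (1 − (3/2)^9) = 64/1009 ≈ 0.0634.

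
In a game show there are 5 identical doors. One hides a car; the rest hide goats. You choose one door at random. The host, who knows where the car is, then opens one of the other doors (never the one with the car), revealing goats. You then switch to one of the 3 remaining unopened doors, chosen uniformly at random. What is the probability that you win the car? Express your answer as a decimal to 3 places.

Your original door holds the car with probability 1/5, so the other 4 collectively hold it with probability 4/5.
The host can always find an empty door to open, so this doesn't change that 4/5; it is now spread over the 3 remaining unopened doors.
P(win by switching) = (4/5) · (1/3) = 4/15 ≈ 0.267.

0.267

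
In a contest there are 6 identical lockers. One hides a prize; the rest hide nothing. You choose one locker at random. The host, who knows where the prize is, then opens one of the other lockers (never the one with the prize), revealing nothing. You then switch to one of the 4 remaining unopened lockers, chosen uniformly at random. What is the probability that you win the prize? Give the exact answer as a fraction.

5/24

Your original locker holds the prize with probability 1/6, so the other 5 collectively hold it with probability 5/6.
The host can always find an empty locker to open, so this doesn't change that 5/6; it is now spread over the 4 remaining unopened lockers.
P(win by switching) = (5/6) · (1/4) = 5/24.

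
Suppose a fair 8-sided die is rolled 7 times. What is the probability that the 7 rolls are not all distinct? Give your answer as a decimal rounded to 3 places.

P(all 7 different) = 8/8 · 7/8 · ··· · 2/8 ≈ 0.019.
P(at least two equal) = 1 − 0.019 = 0.981.

0.981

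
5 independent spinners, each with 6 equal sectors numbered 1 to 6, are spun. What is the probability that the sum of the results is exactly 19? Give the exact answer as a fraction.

There are 6^5 = 7776 equally likely outcomes.
The number of ordered 5-tuples from {1,…,6} summing to 19 is 735.
P(sum = 19) = 735/7776 = 245/2592.

245/2592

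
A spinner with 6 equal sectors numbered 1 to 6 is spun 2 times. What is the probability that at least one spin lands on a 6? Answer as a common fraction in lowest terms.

11/36

P(no spin lands on a 6) = (5/6)^2 = 25/36.
P(at least one) = 1 − 25/36 = 11/36.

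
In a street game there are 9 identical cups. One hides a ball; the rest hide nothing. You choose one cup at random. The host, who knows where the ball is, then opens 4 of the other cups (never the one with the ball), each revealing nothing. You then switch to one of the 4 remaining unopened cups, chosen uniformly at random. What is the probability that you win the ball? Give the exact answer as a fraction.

Your original cup holds the ball with probability 1/9, so the other 8 collectively hold it with probability 8/9.
The host can always find 4 empty cups to open, so the reveals don't change that 8/9; it is now spread over the 4 remaining unopened cups.
P(win by switching) = (8/9) · (1/4) = 2/9.

2/9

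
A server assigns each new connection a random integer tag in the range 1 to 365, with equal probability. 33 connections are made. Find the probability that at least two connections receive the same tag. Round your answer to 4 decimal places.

It's easier to compute the probability that all 33 are distinct.
P(all distinct) = 365/365 · 364/365 · ··· · 333/365 ≈ 0.2250.
So the probability of at least one match is 1 − 0.2250 = 0.7750.

0.7750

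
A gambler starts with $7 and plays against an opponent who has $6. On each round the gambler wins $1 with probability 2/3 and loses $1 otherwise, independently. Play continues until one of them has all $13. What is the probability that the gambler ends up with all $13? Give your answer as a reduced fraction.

8128/8191

Let r = q/p = (1/3)/(2/3) = 1/2. The recurrence P(i) = p·P(i+1) + q·P(i−1) with P(0)=0, P(13)=1 gives P(i) = (1 − r^i)/(1 − r^13).
P(7) = (1 − (1/2)^7) / (1 − (1/2)^13) = 8128/8191.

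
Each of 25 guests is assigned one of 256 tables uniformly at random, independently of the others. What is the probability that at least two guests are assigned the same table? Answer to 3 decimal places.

It's easier to compute the probability that all 25 are distinct.
P(all distinct) = 256/256 · 255/256 · ··· · 232/256 ≈ 0.298.
So the probability of at least one match is 1 − 0.298 = 0.702.

0.702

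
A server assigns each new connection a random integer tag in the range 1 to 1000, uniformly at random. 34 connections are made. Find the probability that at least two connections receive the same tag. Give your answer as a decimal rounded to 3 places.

It's easier to compute the probability that all 34 are distinct.
P(all distinct) = 1000/1000 · 999/1000 · ··· · 967/1000 ≈ 0.567.
So the probability of at least one match is 1 − 0.567 = 0.433.

0.433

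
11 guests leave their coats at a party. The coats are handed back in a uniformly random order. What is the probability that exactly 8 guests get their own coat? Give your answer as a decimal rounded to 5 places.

Choose which 8 of the 11 are fixed: C(11,8) = 165 ways.
The remaining 3 must have no fixed point: D(3) = 2.
P = 165·2/39916800 = 1/120960 ≈ 0.00001.

0.00001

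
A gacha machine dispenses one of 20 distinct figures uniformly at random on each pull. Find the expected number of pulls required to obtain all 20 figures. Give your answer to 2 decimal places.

After i distinct types are collected, each trial gives a new one with probability (20−i)/20, so the expected wait for the next new type is 20/(20−i).
E = 20/20 + 20/19 + 20/18 + 20/17 + 20/16 + 20/15 + 20/14 + 20/13 + 20/12 + 20/11 + 20/10 + 20/9 + 20/8 + 20/7 + 20/6 + 20/5 + 20/4 + 20/3 + 20/2 + 20/1 = 279175675/3879876 ≈ 71.95.

71.95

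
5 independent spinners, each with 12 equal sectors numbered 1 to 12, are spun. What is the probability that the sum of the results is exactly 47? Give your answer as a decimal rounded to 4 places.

0.0095

There are 12^5 = 248832 equally likely outcomes.
The number of ordered 5-tuples from {1,…,12} summing to 47 is 2355.
P(sum = 47) = 2355/248832 = 785/82944 ≈ 0.0095.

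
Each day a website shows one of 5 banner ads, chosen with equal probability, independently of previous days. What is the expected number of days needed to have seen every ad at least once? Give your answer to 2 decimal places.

11.42

After i distinct types are collected, each trial gives a new one with probability (5−i)/5, so the expected wait for the next new type is 5/(5−i).
E = 5/5 + 5/4 + 5/3 + 5/2 + 5/1 = 137/12 ≈ 11.42.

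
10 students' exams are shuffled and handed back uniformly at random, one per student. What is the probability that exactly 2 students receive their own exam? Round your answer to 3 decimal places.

0.184

Choose which 2 of the 10 are fixed: C(10,2) = 45 ways.
The remaining 8 must have no fixed point: D(8) = 14833.
P = 45·14833/3628800 = 2119/11520 ≈ 0.184.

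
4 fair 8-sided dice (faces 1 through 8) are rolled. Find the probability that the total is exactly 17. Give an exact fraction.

There are 8^4 = 4096 equally likely outcomes.
The number of ordered 4-tuples from {1,…,8} summing to 17 is 336.
P(sum = 17) = 336/4096 = 21/256.

21/256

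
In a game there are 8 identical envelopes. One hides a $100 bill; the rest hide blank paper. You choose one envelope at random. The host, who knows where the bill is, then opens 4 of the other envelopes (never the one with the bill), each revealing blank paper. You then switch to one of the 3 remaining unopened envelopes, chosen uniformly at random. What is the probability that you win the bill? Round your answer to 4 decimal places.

Your original envelope holds the bill with probability 1/8, so the other 7 collectively hold it with probability 7/8.
The host can always find 4 empty envelopes to open, so the reveals don't change that 7/8; it is now spread over the 3 remaining unopened envelopes.
P(win by switching) = (7/8) · (1/3) = 7/24 ≈ 0.2917.

0.2917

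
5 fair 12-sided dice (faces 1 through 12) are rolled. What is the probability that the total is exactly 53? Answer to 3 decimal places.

0.001

There are 12^5 = 248832 equally likely outcomes.
The number of ordered 5-tuples from {1,…,12} summing to 53 is 330.
P(sum = 53) = 330/248832 = 55/41472 ≈ 0.001.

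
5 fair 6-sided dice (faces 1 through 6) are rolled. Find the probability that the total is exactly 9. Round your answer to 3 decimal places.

0.009

There are 6^5 = 7776 equally likely outcomes.
The number of ordered 5-tuples from {1,…,6} summing to 9 is 70.
P(sum = 9) = 70/7776 = 35/3888 ≈ 0.009.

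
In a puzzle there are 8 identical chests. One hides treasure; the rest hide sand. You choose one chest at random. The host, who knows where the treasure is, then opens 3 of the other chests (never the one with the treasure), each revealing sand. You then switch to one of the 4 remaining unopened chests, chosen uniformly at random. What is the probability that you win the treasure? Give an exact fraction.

7/32

Your original chest holds the treasure with probability 1/8, so the other 7 collectively hold it with probability 7/8.
The host can always find 3 empty chests to open, so the reveals don't change that 7/8; it is now spread over the 4 remaining unopened chests.
P(win by switching) = (7/8) · (1/4) = 7/32.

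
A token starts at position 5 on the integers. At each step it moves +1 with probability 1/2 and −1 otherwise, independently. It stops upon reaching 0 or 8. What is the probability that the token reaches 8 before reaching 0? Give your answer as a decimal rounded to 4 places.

With a fair step, P(i) = ½P(i−1) + ½P(i+1) with P(0)=0, P(8)=1 has the linear solution P(i) = i/8.
P(5) = 5/8 ≈ 0.6250.

0.6250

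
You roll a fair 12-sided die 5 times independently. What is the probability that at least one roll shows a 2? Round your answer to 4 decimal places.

P(no roll shows a 2) = (11/12)^5 ≈ 0.6472.
P(at least one) = 1 − 0.6472 = 0.3528.

0.3528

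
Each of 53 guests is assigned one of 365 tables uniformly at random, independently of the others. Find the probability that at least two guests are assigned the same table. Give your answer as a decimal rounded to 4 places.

It's easier to compute the probability that all 53 are distinct.
P(all distinct) = 365/365 · 364/365 · ··· · 313/365 ≈ 0.0189.
So the probability of at least one match is 1 − 0.0189 = 0.9811.

0.9811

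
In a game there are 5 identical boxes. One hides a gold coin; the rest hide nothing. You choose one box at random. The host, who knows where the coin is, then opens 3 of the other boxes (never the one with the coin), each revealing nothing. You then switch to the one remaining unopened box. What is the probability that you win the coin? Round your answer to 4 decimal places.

0.8000

Your original box holds the coin with probability 1/5, so the other 4 collectively hold it with probability 4/5.
The host can always find 3 empty boxes to open, so the reveals don't change that 4/5; it is now spread over the 1 remaining unopened box.
P(win by switching) = (4/5) · (1/1) = 4/5 ≈ 0.8000.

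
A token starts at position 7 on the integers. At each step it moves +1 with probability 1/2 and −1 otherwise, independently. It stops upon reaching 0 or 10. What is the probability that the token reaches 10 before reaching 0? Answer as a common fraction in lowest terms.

7/10

With a fair step, P(i) = ½P(i−1) + ½P(i+1) with P(0)=0, P(10)=1 has the linear solution P(i) = i/10.
P(7) = 7/10.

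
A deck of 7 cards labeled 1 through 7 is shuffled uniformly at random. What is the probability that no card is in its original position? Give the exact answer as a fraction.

103/280

This is the derangement probability: permutations of 7 with no fixed point.
D(7) = 7! · (1 − 1/1! + 1/2! − ··· + (−1)^7/7!) = 1854.
P = 1854/5040 = 103/280.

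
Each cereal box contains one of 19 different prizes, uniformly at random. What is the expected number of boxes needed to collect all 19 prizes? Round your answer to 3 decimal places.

67.407

After i distinct types are collected, each trial gives a new one with probability (19−i)/19, so the expected wait for the next new type is 19/(19−i).
E = 19/19 + 19/18 + 19/17 + 19/16 + 19/15 + 19/14 + 19/13 + 19/12 + 19/11 + 19/10 + 19/9 + 19/8 + 19/7 + 19/6 + 19/5 + 19/4 + 19/3 + 19/2 + 19/1 = 275295799/4084080 ≈ 67.407.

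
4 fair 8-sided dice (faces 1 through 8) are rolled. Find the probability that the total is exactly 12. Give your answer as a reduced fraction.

There are 8^4 = 4096 equally likely outcomes.
The number of ordered 4-tuples from {1,…,8} summing to 12 is 161.
P(sum = 12) = 161/4096.

161/4096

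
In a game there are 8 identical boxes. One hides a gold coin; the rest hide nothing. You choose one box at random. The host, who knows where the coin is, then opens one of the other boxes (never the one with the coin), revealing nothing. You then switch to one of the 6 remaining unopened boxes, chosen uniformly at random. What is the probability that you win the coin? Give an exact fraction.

Your original box holds the coin with probability 1/8, so the other 7 collectively hold it with probability 7/8.
The host can always find an empty box to open, so this doesn't change that 7/8; it is now spread over the 6 remaining unopened boxes.
P(win by switching) = (7/8) · (1/6) = 7/48.

7/48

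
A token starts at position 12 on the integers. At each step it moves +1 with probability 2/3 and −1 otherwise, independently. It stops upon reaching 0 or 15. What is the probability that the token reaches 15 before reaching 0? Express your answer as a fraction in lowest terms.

4680/4681

Let r = q/p = (1/3)/(2/3) = 1/2. The recurrence P(i) = p·P(i+1) + q·P(i−1) with P(0)=0, P(15)=1 gives P(i) = (1 − r^i)/(1 − r^15).
P(12) = (1 − (1/2)^12) / (1 − (1/2)^15) = 4680/4681.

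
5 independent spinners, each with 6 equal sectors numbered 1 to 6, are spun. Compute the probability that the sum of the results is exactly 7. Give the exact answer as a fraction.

There are 6^5 = 7776 equally likely outcomes.
The number of ordered 5-tuples from {1,…,6} summing to 7 is 15.
P(sum = 7) = 15/7776 = 5/2592.

5/2592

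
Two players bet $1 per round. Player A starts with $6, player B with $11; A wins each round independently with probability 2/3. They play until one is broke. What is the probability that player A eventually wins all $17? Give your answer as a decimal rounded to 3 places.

Let r = q/p = (1/3)/(2/3) = 1/2. The recurrence P(i) = p·P(i+1) + q·P(i−1) with P(0)=0, P(17)=1 gives P(i) = (1 − r^i)/(1 − r^17).
P(6) = (1 − (1/2)^6) / (1 − (1/2)^17) = 129024/131071 ≈ 0.984.

0.984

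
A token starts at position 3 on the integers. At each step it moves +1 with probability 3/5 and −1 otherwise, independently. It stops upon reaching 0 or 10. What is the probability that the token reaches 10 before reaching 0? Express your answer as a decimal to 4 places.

Let r = q/p = (2/5)/(3/5) = 2/3. The recurrence P(i) = p·P(i+1) + q·P(i−1) with P(0)=0, P(10)=1 gives P(i) = (1 − r^i)/(1 − r^10).
P(3) = (1 − (2/3)^3) / (1 − (2/3)^10) = 41553/58025 ≈ 0.7161.

0.7161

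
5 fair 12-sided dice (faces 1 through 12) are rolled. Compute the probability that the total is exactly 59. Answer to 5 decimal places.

0.00002

There are 12^5 = 248832 equally likely outcomes.
The number of ordered 5-tuples from {1,…,12} summing to 59 is 5.
P(sum = 59) = 5/248832 ≈ 0.00002.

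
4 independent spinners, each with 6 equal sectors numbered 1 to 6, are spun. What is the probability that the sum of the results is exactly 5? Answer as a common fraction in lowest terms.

There are 6^4 = 1296 equally likely outcomes.
The number of ordered 4-tuples from {1,…,6} summing to 5 is 4.
P(sum = 5) = 4/1296 = 1/324.

1/324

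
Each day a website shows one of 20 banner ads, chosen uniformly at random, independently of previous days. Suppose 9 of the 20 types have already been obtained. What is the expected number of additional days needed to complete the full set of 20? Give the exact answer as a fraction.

Starting from 9 distinct types, each trial gives a new one with probability (20−i)/20 when i types are held, so the wait for the next new type is 20/(20−i).
E = 20/11 + 20/10 + 20/9 + 20/8 + 20/7 + 20/6 + 20/5 + 20/4 + 20/3 + 20/2 + 20/1 = 83711/1386.

83711/1386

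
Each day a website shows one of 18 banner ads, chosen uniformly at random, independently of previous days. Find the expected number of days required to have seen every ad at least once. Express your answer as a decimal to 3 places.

After i distinct types are collected, each trial gives a new one with probability (18−i)/18, so the expected wait for the next new type is 18/(18−i).
E = 18/18 + 18/17 + 18/16 + 18/15 + 18/14 + 18/13 + 18/12 + 18/11 + 18/10 + 18/9 + 18/8 + 18/7 + 18/6 + 18/5 + 18/4 + 18/3 + 18/2 + 18/1 = 42822903/680680 ≈ 62.912.

62.912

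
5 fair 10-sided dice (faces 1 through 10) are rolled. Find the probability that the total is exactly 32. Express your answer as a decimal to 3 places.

There are 10^5 = 100000 equally likely outcomes.
The number of ordered 5-tuples from {1,…,10} summing to 32 is 4840.
P(sum = 32) = 4840/100000 = 121/2500 ≈ 0.048.

0.048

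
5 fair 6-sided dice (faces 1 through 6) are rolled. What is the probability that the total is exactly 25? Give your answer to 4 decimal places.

There are 6^5 = 7776 equally likely outcomes.
The number of ordered 5-tuples from {1,…,6} summing to 25 is 126.
P(sum = 25) = 126/7776 = 7/432 ≈ 0.0162.

0.0162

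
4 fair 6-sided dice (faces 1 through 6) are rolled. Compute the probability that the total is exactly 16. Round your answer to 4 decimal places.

0.0965

There are 6^4 = 1296 equally likely outcomes.
The number of ordered 4-tuples from {1,…,6} summing to 16 is 125.
P(sum = 16) = 125/1296 ≈ 0.0965.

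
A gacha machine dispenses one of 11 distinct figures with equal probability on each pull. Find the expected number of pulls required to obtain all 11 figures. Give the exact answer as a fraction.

83711/2520

After i distinct types are collected, each trial gives a new one with probability (11−i)/11, so the expected wait for the next new type is 11/(11−i).
E = 11/11 + 11/10 + 11/9 + 11/8 + 11/7 + 11/6 + 11/5 + 11/4 + 11/3 + 11/2 + 11/1 = 83711/2520.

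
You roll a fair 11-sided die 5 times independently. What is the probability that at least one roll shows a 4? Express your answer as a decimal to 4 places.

P(no roll shows a 4) = (10/11)^5 ≈ 0.6209.
P(at least one) = 1 − 0.6209 = 0.3791.

0.3791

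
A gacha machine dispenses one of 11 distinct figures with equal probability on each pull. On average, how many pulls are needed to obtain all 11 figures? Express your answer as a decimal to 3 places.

After i distinct types are collected, each trial gives a new one with probability (11−i)/11, so the expected wait for the next new type is 11/(11−i).
E = 11/11 + 11/10 + 11/9 + 11/8 + 11/7 + 11/6 + 11/5 + 11/4 + 11/3 + 11/2 + 11/1 = 83711/2520 ≈ 33.219.

33.219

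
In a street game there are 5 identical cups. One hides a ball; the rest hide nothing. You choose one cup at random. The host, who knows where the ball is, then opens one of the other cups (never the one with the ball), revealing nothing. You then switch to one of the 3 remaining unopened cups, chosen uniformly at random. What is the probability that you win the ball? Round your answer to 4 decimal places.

0.2667

Your original cup holds the ball with probability 1/5, so the other 4 collectively hold it with probability 4/5.
The host can always find an empty cup to open, so this doesn't change that 4/5; it is now spread over the 3 remaining unopened cups.
P(win by switching) = (4/5) · (1/3) = 4/15 ≈ 0.2667.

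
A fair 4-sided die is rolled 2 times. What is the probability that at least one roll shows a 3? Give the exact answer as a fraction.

P(no roll shows a 3) = (3/4)^2 = 9/16.
P(at least one) = 1 − 9/16 = 7/16.

7/16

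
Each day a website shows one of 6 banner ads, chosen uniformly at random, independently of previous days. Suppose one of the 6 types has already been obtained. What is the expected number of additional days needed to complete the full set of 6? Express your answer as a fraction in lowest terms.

137/10

Starting from 1 distinct type, each trial gives a new one with probability (6−i)/6 when i types are held, so the wait for the next new type is 6/(6−i).
E = 6/5 + 6/4 + 6/3 + 6/2 + 6/1 = 137/10.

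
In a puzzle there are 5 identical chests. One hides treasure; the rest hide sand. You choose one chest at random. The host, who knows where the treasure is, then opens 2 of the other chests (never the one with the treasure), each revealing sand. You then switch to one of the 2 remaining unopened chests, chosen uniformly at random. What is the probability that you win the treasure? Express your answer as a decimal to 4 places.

0.4000

Your original chest holds the treasure with probability 1/5, so the other 4 collectively hold it with probability 4/5.
The host can always find 2 empty chests to open, so the reveals don't change that 4/5; it is now spread over the 2 remaining unopened chests.
P(win by switching) = (4/5) · (1/2) = 2/5 ≈ 0.4000.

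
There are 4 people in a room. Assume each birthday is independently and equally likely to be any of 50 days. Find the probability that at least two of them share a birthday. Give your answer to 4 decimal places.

0.1156

It's easier to compute the probability that all 4 are distinct.
P(all distinct) = 50/50 · 49/50 · ··· · 47/50 ≈ 0.8844.
So the probability of at least one match is 1 − 0.8844 = 0.1156.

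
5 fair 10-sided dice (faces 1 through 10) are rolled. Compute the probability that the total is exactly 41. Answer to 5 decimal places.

There are 10^5 = 100000 equally likely outcomes.
The number of ordered 5-tuples from {1,…,10} summing to 41 is 715.
P(sum = 41) = 715/100000 = 143/20000 ≈ 0.00715.

0.00715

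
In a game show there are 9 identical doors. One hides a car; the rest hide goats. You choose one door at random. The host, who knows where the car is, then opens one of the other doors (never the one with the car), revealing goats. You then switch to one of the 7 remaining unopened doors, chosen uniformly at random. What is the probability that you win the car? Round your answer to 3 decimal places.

0.127

Your original door holds the car with probability 1/9, so the other 8 collectively hold it with probability 8/9.
The host can always find an empty door to open, so this doesn't change that 8/9; it is now spread over the 7 remaining unopened doors.
P(win by switching) = (8/9) · (1/7) = 8/63 ≈ 0.127.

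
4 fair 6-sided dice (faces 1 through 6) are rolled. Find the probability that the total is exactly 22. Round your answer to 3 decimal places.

There are 6^4 = 1296 equally likely outcomes.
The number of ordered 4-tuples from {1,…,6} summing to 22 is 10.
P(sum = 22) = 10/1296 = 5/648 ≈ 0.008.

0.008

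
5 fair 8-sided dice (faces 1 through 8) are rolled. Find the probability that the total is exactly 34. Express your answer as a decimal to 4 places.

0.0064

There are 8^5 = 32768 equally likely outcomes.
The number of ordered 5-tuples from {1,…,8} summing to 34 is 210.
P(sum = 34) = 210/32768 = 105/16384 ≈ 0.0064.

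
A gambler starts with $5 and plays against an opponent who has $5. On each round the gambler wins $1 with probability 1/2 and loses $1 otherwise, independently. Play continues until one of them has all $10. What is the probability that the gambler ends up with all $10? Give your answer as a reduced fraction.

With a fair step, P(i) = ½P(i−1) + ½P(i+1) with P(0)=0, P(10)=1 has the linear solution P(i) = i/10.
P(5) = 5/10 = 1/2.

1/2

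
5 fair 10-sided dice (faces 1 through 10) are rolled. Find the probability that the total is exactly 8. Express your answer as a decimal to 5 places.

There are 10^5 = 100000 equally likely outcomes.
The number of ordered 5-tuples from {1,…,10} summing to 8 is 35.
P(sum = 8) = 35/100000 = 7/20000 ≈ 0.00035.

0.00035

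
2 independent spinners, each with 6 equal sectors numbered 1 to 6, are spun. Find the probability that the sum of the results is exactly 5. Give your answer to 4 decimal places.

There are 6^2 = 36 equally likely outcomes.
The number of ordered 2-tuples from {1,…,6} summing to 5 is 4.
P(sum = 5) = 4/36 = 1/9 ≈ 0.1111.

0.1111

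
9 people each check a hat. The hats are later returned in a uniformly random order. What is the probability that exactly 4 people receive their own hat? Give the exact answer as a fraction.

Choose which 4 of the 9 are fixed: C(9,4) = 126 ways.
The remaining 5 must have no fixed point: D(5) = 44.
P = 126·44/362880 = 11/720.

11/720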